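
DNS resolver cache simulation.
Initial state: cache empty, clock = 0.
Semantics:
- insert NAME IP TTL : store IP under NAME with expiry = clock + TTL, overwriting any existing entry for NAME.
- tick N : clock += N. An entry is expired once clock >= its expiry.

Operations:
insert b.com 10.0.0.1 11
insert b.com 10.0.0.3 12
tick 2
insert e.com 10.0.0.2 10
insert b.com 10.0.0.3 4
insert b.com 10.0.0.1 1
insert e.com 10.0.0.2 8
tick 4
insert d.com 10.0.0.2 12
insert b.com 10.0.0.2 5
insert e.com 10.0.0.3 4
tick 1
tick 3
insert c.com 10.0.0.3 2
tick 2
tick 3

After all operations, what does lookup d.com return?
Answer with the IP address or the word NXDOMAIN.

Op 1: insert b.com -> 10.0.0.1 (expiry=0+11=11). clock=0
Op 2: insert b.com -> 10.0.0.3 (expiry=0+12=12). clock=0
Op 3: tick 2 -> clock=2.
Op 4: insert e.com -> 10.0.0.2 (expiry=2+10=12). clock=2
Op 5: insert b.com -> 10.0.0.3 (expiry=2+4=6). clock=2
Op 6: insert b.com -> 10.0.0.1 (expiry=2+1=3). clock=2
Op 7: insert e.com -> 10.0.0.2 (expiry=2+8=10). clock=2
Op 8: tick 4 -> clock=6. purged={b.com}
Op 9: insert d.com -> 10.0.0.2 (expiry=6+12=18). clock=6
Op 10: insert b.com -> 10.0.0.2 (expiry=6+5=11). clock=6
Op 11: insert e.com -> 10.0.0.3 (expiry=6+4=10). clock=6
Op 12: tick 1 -> clock=7.
Op 13: tick 3 -> clock=10. purged={e.com}
Op 14: insert c.com -> 10.0.0.3 (expiry=10+2=12). clock=10
Op 15: tick 2 -> clock=12. purged={b.com,c.com}
Op 16: tick 3 -> clock=15.
lookup d.com: present, ip=10.0.0.2 expiry=18 > clock=15

Answer: 10.0.0.2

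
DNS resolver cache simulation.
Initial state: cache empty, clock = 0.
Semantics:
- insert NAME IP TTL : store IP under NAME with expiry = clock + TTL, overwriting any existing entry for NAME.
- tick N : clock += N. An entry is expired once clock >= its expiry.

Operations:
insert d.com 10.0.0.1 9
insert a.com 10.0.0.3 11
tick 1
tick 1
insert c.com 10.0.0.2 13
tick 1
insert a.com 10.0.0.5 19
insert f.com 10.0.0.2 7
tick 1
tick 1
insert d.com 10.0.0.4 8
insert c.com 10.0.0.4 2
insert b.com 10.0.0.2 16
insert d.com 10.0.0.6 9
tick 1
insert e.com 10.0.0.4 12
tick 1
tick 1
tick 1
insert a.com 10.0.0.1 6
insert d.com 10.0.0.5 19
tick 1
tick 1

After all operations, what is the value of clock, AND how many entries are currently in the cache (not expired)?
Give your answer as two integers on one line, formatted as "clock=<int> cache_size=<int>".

Answer: clock=11 cache_size=4

Derivation:
Op 1: insert d.com -> 10.0.0.1 (expiry=0+9=9). clock=0
Op 2: insert a.com -> 10.0.0.3 (expiry=0+11=11). clock=0
Op 3: tick 1 -> clock=1.
Op 4: tick 1 -> clock=2.
Op 5: insert c.com -> 10.0.0.2 (expiry=2+13=15). clock=2
Op 6: tick 1 -> clock=3.
Op 7: insert a.com -> 10.0.0.5 (expiry=3+19=22). clock=3
Op 8: insert f.com -> 10.0.0.2 (expiry=3+7=10). clock=3
Op 9: tick 1 -> clock=4.
Op 10: tick 1 -> clock=5.
Op 11: insert d.com -> 10.0.0.4 (expiry=5+8=13). clock=5
Op 12: insert c.com -> 10.0.0.4 (expiry=5+2=7). clock=5
Op 13: insert b.com -> 10.0.0.2 (expiry=5+16=21). clock=5
Op 14: insert d.com -> 10.0.0.6 (expiry=5+9=14). clock=5
Op 15: tick 1 -> clock=6.
Op 16: insert e.com -> 10.0.0.4 (expiry=6+12=18). clock=6
Op 17: tick 1 -> clock=7. purged={c.com}
Op 18: tick 1 -> clock=8.
Op 19: tick 1 -> clock=9.
Op 20: insert a.com -> 10.0.0.1 (expiry=9+6=15). clock=9
Op 21: insert d.com -> 10.0.0.5 (expiry=9+19=28). clock=9
Op 22: tick 1 -> clock=10. purged={f.com}
Op 23: tick 1 -> clock=11.
Final clock = 11
Final cache (unexpired): {a.com,b.com,d.com,e.com} -> size=4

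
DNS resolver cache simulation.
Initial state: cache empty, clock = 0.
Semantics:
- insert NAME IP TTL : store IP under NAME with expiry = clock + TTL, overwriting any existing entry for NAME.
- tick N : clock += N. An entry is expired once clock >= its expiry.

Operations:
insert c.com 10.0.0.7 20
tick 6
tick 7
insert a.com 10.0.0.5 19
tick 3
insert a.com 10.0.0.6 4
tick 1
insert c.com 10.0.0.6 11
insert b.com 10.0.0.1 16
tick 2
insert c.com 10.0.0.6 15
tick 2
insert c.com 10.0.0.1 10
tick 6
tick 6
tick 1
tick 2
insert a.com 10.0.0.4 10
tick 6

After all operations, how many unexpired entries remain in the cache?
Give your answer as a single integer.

Op 1: insert c.com -> 10.0.0.7 (expiry=0+20=20). clock=0
Op 2: tick 6 -> clock=6.
Op 3: tick 7 -> clock=13.
Op 4: insert a.com -> 10.0.0.5 (expiry=13+19=32). clock=13
Op 5: tick 3 -> clock=16.
Op 6: insert a.com -> 10.0.0.6 (expiry=16+4=20). clock=16
Op 7: tick 1 -> clock=17.
Op 8: insert c.com -> 10.0.0.6 (expiry=17+11=28). clock=17
Op 9: insert b.com -> 10.0.0.1 (expiry=17+16=33). clock=17
Op 10: tick 2 -> clock=19.
Op 11: insert c.com -> 10.0.0.6 (expiry=19+15=34). clock=19
Op 12: tick 2 -> clock=21. purged={a.com}
Op 13: insert c.com -> 10.0.0.1 (expiry=21+10=31). clock=21
Op 14: tick 6 -> clock=27.
Op 15: tick 6 -> clock=33. purged={b.com,c.com}
Op 16: tick 1 -> clock=34.
Op 17: tick 2 -> clock=36.
Op 18: insert a.com -> 10.0.0.4 (expiry=36+10=46). clock=36
Op 19: tick 6 -> clock=42.
Final cache (unexpired): {a.com} -> size=1

Answer: 1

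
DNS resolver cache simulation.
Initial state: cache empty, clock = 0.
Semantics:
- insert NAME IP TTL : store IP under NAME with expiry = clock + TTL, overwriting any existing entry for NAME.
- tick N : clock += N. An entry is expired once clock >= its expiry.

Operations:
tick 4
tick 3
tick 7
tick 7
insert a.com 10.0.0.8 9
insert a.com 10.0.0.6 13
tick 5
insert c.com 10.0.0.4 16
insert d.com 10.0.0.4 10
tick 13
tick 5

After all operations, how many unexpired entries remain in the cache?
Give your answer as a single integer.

Op 1: tick 4 -> clock=4.
Op 2: tick 3 -> clock=7.
Op 3: tick 7 -> clock=14.
Op 4: tick 7 -> clock=21.
Op 5: insert a.com -> 10.0.0.8 (expiry=21+9=30). clock=21
Op 6: insert a.com -> 10.0.0.6 (expiry=21+13=34). clock=21
Op 7: tick 5 -> clock=26.
Op 8: insert c.com -> 10.0.0.4 (expiry=26+16=42). clock=26
Op 9: insert d.com -> 10.0.0.4 (expiry=26+10=36). clock=26
Op 10: tick 13 -> clock=39. purged={a.com,d.com}
Op 11: tick 5 -> clock=44. purged={c.com}
Final cache (unexpired): {} -> size=0

Answer: 0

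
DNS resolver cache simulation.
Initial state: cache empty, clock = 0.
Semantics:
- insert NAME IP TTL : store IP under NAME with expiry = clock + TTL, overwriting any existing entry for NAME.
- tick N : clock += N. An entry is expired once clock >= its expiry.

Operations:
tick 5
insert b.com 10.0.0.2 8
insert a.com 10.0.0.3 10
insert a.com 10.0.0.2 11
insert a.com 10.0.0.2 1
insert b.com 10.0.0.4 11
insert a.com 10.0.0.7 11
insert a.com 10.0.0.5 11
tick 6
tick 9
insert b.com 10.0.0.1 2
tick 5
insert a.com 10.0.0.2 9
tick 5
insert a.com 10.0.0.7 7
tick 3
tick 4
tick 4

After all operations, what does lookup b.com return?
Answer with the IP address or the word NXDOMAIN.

Op 1: tick 5 -> clock=5.
Op 2: insert b.com -> 10.0.0.2 (expiry=5+8=13). clock=5
Op 3: insert a.com -> 10.0.0.3 (expiry=5+10=15). clock=5
Op 4: insert a.com -> 10.0.0.2 (expiry=5+11=16). clock=5
Op 5: insert a.com -> 10.0.0.2 (expiry=5+1=6). clock=5
Op 6: insert b.com -> 10.0.0.4 (expiry=5+11=16). clock=5
Op 7: insert a.com -> 10.0.0.7 (expiry=5+11=16). clock=5
Op 8: insert a.com -> 10.0.0.5 (expiry=5+11=16). clock=5
Op 9: tick 6 -> clock=11.
Op 10: tick 9 -> clock=20. purged={a.com,b.com}
Op 11: insert b.com -> 10.0.0.1 (expiry=20+2=22). clock=20
Op 12: tick 5 -> clock=25. purged={b.com}
Op 13: insert a.com -> 10.0.0.2 (expiry=25+9=34). clock=25
Op 14: tick 5 -> clock=30.
Op 15: insert a.com -> 10.0.0.7 (expiry=30+7=37). clock=30
Op 16: tick 3 -> clock=33.
Op 17: tick 4 -> clock=37. purged={a.com}
Op 18: tick 4 -> clock=41.
lookup b.com: not in cache (expired or never inserted)

Answer: NXDOMAIN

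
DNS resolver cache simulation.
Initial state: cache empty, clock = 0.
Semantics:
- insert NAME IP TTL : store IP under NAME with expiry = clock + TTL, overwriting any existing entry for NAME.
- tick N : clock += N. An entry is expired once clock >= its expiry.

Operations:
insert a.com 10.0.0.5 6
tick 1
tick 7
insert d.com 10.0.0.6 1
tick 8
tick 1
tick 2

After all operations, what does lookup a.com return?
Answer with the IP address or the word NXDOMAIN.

Answer: NXDOMAIN

Derivation:
Op 1: insert a.com -> 10.0.0.5 (expiry=0+6=6). clock=0
Op 2: tick 1 -> clock=1.
Op 3: tick 7 -> clock=8. purged={a.com}
Op 4: insert d.com -> 10.0.0.6 (expiry=8+1=9). clock=8
Op 5: tick 8 -> clock=16. purged={d.com}
Op 6: tick 1 -> clock=17.
Op 7: tick 2 -> clock=19.
lookup a.com: not in cache (expired or never inserted)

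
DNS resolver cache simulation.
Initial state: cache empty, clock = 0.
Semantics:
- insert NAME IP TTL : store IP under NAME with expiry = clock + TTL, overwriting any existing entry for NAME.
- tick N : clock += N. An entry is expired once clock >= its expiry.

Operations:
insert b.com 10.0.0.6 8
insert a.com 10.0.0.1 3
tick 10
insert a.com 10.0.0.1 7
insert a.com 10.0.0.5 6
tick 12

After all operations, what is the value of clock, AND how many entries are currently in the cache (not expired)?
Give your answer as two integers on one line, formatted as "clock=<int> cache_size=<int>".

Answer: clock=22 cache_size=0

Derivation:
Op 1: insert b.com -> 10.0.0.6 (expiry=0+8=8). clock=0
Op 2: insert a.com -> 10.0.0.1 (expiry=0+3=3). clock=0
Op 3: tick 10 -> clock=10. purged={a.com,b.com}
Op 4: insert a.com -> 10.0.0.1 (expiry=10+7=17). clock=10
Op 5: insert a.com -> 10.0.0.5 (expiry=10+6=16). clock=10
Op 6: tick 12 -> clock=22. purged={a.com}
Final clock = 22
Final cache (unexpired): {} -> size=0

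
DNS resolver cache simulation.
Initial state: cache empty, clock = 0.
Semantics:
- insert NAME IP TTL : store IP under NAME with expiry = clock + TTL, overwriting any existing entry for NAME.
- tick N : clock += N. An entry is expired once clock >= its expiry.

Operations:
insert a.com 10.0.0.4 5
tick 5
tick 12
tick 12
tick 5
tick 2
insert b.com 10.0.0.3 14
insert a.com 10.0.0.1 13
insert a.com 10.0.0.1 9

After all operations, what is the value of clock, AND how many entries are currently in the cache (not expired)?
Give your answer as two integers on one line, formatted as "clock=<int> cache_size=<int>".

Answer: clock=36 cache_size=2

Derivation:
Op 1: insert a.com -> 10.0.0.4 (expiry=0+5=5). clock=0
Op 2: tick 5 -> clock=5. purged={a.com}
Op 3: tick 12 -> clock=17.
Op 4: tick 12 -> clock=29.
Op 5: tick 5 -> clock=34.
Op 6: tick 2 -> clock=36.
Op 7: insert b.com -> 10.0.0.3 (expiry=36+14=50). clock=36
Op 8: insert a.com -> 10.0.0.1 (expiry=36+13=49). clock=36
Op 9: insert a.com -> 10.0.0.1 (expiry=36+9=45). clock=36
Final clock = 36
Final cache (unexpired): {a.com,b.com} -> size=2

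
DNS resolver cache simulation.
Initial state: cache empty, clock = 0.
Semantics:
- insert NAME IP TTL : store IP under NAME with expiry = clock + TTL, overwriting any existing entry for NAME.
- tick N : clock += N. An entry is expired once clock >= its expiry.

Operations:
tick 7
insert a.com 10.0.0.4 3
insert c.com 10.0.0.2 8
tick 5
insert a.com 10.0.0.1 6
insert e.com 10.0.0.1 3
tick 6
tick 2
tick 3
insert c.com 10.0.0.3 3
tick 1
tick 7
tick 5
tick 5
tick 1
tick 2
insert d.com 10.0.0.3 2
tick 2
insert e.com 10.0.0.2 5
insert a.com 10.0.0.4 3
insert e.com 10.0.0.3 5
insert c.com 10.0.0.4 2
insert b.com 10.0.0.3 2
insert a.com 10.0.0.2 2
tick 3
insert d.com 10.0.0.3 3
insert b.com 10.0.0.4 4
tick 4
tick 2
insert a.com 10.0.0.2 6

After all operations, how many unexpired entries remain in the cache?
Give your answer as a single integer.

Answer: 1

Derivation:
Op 1: tick 7 -> clock=7.
Op 2: insert a.com -> 10.0.0.4 (expiry=7+3=10). clock=7
Op 3: insert c.com -> 10.0.0.2 (expiry=7+8=15). clock=7
Op 4: tick 5 -> clock=12. purged={a.com}
Op 5: insert a.com -> 10.0.0.1 (expiry=12+6=18). clock=12
Op 6: insert e.com -> 10.0.0.1 (expiry=12+3=15). clock=12
Op 7: tick 6 -> clock=18. purged={a.com,c.com,e.com}
Op 8: tick 2 -> clock=20.
Op 9: tick 3 -> clock=23.
Op 10: insert c.com -> 10.0.0.3 (expiry=23+3=26). clock=23
Op 11: tick 1 -> clock=24.
Op 12: tick 7 -> clock=31. purged={c.com}
Op 13: tick 5 -> clock=36.
Op 14: tick 5 -> clock=41.
Op 15: tick 1 -> clock=42.
Op 16: tick 2 -> clock=44.
Op 17: insert d.com -> 10.0.0.3 (expiry=44+2=46). clock=44
Op 18: tick 2 -> clock=46. purged={d.com}
Op 19: insert e.com -> 10.0.0.2 (expiry=46+5=51). clock=46
Op 20: insert a.com -> 10.0.0.4 (expiry=46+3=49). clock=46
Op 21: insert e.com -> 10.0.0.3 (expiry=46+5=51). clock=46
Op 22: insert c.com -> 10.0.0.4 (expiry=46+2=48). clock=46
Op 23: insert b.com -> 10.0.0.3 (expiry=46+2=48). clock=46
Op 24: insert a.com -> 10.0.0.2 (expiry=46+2=48). clock=46
Op 25: tick 3 -> clock=49. purged={a.com,b.com,c.com}
Op 26: insert d.com -> 10.0.0.3 (expiry=49+3=52). clock=49
Op 27: insert b.com -> 10.0.0.4 (expiry=49+4=53). clock=49
Op 28: tick 4 -> clock=53. purged={b.com,d.com,e.com}
Op 29: tick 2 -> clock=55.
Op 30: insert a.com -> 10.0.0.2 (expiry=55+6=61). clock=55
Final cache (unexpired): {a.com} -> size=1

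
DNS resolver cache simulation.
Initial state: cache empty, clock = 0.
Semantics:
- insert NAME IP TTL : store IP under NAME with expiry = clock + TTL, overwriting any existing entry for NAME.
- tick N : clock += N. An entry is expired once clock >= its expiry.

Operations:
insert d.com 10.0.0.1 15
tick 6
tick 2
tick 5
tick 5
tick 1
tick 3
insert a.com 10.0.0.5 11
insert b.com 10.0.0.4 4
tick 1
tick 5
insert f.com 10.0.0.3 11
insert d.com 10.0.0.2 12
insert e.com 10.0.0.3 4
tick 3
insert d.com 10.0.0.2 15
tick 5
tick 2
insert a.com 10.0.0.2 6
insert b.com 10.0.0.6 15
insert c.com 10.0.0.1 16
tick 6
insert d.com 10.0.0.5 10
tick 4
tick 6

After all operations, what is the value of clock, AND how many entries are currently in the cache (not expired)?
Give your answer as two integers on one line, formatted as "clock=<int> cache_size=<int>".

Answer: clock=54 cache_size=0

Derivation:
Op 1: insert d.com -> 10.0.0.1 (expiry=0+15=15). clock=0
Op 2: tick 6 -> clock=6.
Op 3: tick 2 -> clock=8.
Op 4: tick 5 -> clock=13.
Op 5: tick 5 -> clock=18. purged={d.com}
Op 6: tick 1 -> clock=19.
Op 7: tick 3 -> clock=22.
Op 8: insert a.com -> 10.0.0.5 (expiry=22+11=33). clock=22
Op 9: insert b.com -> 10.0.0.4 (expiry=22+4=26). clock=22
Op 10: tick 1 -> clock=23.
Op 11: tick 5 -> clock=28. purged={b.com}
Op 12: insert f.com -> 10.0.0.3 (expiry=28+11=39). clock=28
Op 13: insert d.com -> 10.0.0.2 (expiry=28+12=40). clock=28
Op 14: insert e.com -> 10.0.0.3 (expiry=28+4=32). clock=28
Op 15: tick 3 -> clock=31.
Op 16: insert d.com -> 10.0.0.2 (expiry=31+15=46). clock=31
Op 17: tick 5 -> clock=36. purged={a.com,e.com}
Op 18: tick 2 -> clock=38.
Op 19: insert a.com -> 10.0.0.2 (expiry=38+6=44). clock=38
Op 20: insert b.com -> 10.0.0.6 (expiry=38+15=53). clock=38
Op 21: insert c.com -> 10.0.0.1 (expiry=38+16=54). clock=38
Op 22: tick 6 -> clock=44. purged={a.com,f.com}
Op 23: insert d.com -> 10.0.0.5 (expiry=44+10=54). clock=44
Op 24: tick 4 -> clock=48.
Op 25: tick 6 -> clock=54. purged={b.com,c.com,d.com}
Final clock = 54
Final cache (unexpired): {} -> size=0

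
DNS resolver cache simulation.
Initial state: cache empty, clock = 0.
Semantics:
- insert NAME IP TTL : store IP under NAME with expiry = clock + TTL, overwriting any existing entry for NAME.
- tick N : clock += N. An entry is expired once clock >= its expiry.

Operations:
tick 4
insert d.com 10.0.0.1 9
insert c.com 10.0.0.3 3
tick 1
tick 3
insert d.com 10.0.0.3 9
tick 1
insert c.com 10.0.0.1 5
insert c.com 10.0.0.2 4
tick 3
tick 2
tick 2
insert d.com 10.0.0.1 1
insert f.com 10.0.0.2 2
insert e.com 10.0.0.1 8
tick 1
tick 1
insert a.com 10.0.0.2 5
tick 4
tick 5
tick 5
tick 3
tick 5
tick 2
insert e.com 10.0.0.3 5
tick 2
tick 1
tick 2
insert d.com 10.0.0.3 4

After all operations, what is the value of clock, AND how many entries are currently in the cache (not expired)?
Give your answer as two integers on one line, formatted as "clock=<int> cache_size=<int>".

Answer: clock=47 cache_size=1

Derivation:
Op 1: tick 4 -> clock=4.
Op 2: insert d.com -> 10.0.0.1 (expiry=4+9=13). clock=4
Op 3: insert c.com -> 10.0.0.3 (expiry=4+3=7). clock=4
Op 4: tick 1 -> clock=5.
Op 5: tick 3 -> clock=8. purged={c.com}
Op 6: insert d.com -> 10.0.0.3 (expiry=8+9=17). clock=8
Op 7: tick 1 -> clock=9.
Op 8: insert c.com -> 10.0.0.1 (expiry=9+5=14). clock=9
Op 9: insert c.com -> 10.0.0.2 (expiry=9+4=13). clock=9
Op 10: tick 3 -> clock=12.
Op 11: tick 2 -> clock=14. purged={c.com}
Op 12: tick 2 -> clock=16.
Op 13: insert d.com -> 10.0.0.1 (expiry=16+1=17). clock=16
Op 14: insert f.com -> 10.0.0.2 (expiry=16+2=18). clock=16
Op 15: insert e.com -> 10.0.0.1 (expiry=16+8=24). clock=16
Op 16: tick 1 -> clock=17. purged={d.com}
Op 17: tick 1 -> clock=18. purged={f.com}
Op 18: insert a.com -> 10.0.0.2 (expiry=18+5=23). clock=18
Op 19: tick 4 -> clock=22.
Op 20: tick 5 -> clock=27. purged={a.com,e.com}
Op 21: tick 5 -> clock=32.
Op 22: tick 3 -> clock=35.
Op 23: tick 5 -> clock=40.
Op 24: tick 2 -> clock=42.
Op 25: insert e.com -> 10.0.0.3 (expiry=42+5=47). clock=42
Op 26: tick 2 -> clock=44.
Op 27: tick 1 -> clock=45.
Op 28: tick 2 -> clock=47. purged={e.com}
Op 29: insert d.com -> 10.0.0.3 (expiry=47+4=51). clock=47
Final clock = 47
Final cache (unexpired): {d.com} -> size=1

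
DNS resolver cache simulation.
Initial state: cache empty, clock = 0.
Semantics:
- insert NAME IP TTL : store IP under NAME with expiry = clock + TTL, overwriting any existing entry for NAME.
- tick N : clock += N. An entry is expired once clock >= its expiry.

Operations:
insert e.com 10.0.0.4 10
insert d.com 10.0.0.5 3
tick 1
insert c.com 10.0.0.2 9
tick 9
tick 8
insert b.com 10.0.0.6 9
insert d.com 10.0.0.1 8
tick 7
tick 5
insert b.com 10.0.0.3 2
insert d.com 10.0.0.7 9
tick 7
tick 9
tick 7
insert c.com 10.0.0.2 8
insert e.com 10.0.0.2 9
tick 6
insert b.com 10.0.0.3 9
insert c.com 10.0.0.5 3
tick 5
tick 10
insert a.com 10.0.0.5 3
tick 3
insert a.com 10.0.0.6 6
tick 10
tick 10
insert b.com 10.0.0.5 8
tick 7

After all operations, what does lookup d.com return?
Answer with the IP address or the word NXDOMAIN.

Answer: NXDOMAIN

Derivation:
Op 1: insert e.com -> 10.0.0.4 (expiry=0+10=10). clock=0
Op 2: insert d.com -> 10.0.0.5 (expiry=0+3=3). clock=0
Op 3: tick 1 -> clock=1.
Op 4: insert c.com -> 10.0.0.2 (expiry=1+9=10). clock=1
Op 5: tick 9 -> clock=10. purged={c.com,d.com,e.com}
Op 6: tick 8 -> clock=18.
Op 7: insert b.com -> 10.0.0.6 (expiry=18+9=27). clock=18
Op 8: insert d.com -> 10.0.0.1 (expiry=18+8=26). clock=18
Op 9: tick 7 -> clock=25.
Op 10: tick 5 -> clock=30. purged={b.com,d.com}
Op 11: insert b.com -> 10.0.0.3 (expiry=30+2=32). clock=30
Op 12: insert d.com -> 10.0.0.7 (expiry=30+9=39). clock=30
Op 13: tick 7 -> clock=37. purged={b.com}
Op 14: tick 9 -> clock=46. purged={d.com}
Op 15: tick 7 -> clock=53.
Op 16: insert c.com -> 10.0.0.2 (expiry=53+8=61). clock=53
Op 17: insert e.com -> 10.0.0.2 (expiry=53+9=62). clock=53
Op 18: tick 6 -> clock=59.
Op 19: insert b.com -> 10.0.0.3 (expiry=59+9=68). clock=59
Op 20: insert c.com -> 10.0.0.5 (expiry=59+3=62). clock=59
Op 21: tick 5 -> clock=64. purged={c.com,e.com}
Op 22: tick 10 -> clock=74. purged={b.com}
Op 23: insert a.com -> 10.0.0.5 (expiry=74+3=77). clock=74
Op 24: tick 3 -> clock=77. purged={a.com}
Op 25: insert a.com -> 10.0.0.6 (expiry=77+6=83). clock=77
Op 26: tick 10 -> clock=87. purged={a.com}
Op 27: tick 10 -> clock=97.
Op 28: insert b.com -> 10.0.0.5 (expiry=97+8=105). clock=97
Op 29: tick 7 -> clock=104.
lookup d.com: not in cache (expired or never inserted)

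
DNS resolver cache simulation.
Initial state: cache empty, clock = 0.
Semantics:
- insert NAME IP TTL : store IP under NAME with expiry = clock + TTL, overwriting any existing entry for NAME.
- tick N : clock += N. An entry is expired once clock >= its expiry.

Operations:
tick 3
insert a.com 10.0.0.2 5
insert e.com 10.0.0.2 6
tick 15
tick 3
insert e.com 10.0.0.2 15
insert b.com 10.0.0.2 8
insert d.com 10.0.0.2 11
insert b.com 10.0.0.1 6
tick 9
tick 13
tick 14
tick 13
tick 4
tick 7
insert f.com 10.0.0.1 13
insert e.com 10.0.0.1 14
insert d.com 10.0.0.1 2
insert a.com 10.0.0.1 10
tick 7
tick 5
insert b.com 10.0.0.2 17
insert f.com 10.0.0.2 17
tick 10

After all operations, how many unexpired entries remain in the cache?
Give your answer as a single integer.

Op 1: tick 3 -> clock=3.
Op 2: insert a.com -> 10.0.0.2 (expiry=3+5=8). clock=3
Op 3: insert e.com -> 10.0.0.2 (expiry=3+6=9). clock=3
Op 4: tick 15 -> clock=18. purged={a.com,e.com}
Op 5: tick 3 -> clock=21.
Op 6: insert e.com -> 10.0.0.2 (expiry=21+15=36). clock=21
Op 7: insert b.com -> 10.0.0.2 (expiry=21+8=29). clock=21
Op 8: insert d.com -> 10.0.0.2 (expiry=21+11=32). clock=21
Op 9: insert b.com -> 10.0.0.1 (expiry=21+6=27). clock=21
Op 10: tick 9 -> clock=30. purged={b.com}
Op 11: tick 13 -> clock=43. purged={d.com,e.com}
Op 12: tick 14 -> clock=57.
Op 13: tick 13 -> clock=70.
Op 14: tick 4 -> clock=74.
Op 15: tick 7 -> clock=81.
Op 16: insert f.com -> 10.0.0.1 (expiry=81+13=94). clock=81
Op 17: insert e.com -> 10.0.0.1 (expiry=81+14=95). clock=81
Op 18: insert d.com -> 10.0.0.1 (expiry=81+2=83). clock=81
Op 19: insert a.com -> 10.0.0.1 (expiry=81+10=91). clock=81
Op 20: tick 7 -> clock=88. purged={d.com}
Op 21: tick 5 -> clock=93. purged={a.com}
Op 22: insert b.com -> 10.0.0.2 (expiry=93+17=110). clock=93
Op 23: insert f.com -> 10.0.0.2 (expiry=93+17=110). clock=93
Op 24: tick 10 -> clock=103. purged={e.com}
Final cache (unexpired): {b.com,f.com} -> size=2

Answer: 2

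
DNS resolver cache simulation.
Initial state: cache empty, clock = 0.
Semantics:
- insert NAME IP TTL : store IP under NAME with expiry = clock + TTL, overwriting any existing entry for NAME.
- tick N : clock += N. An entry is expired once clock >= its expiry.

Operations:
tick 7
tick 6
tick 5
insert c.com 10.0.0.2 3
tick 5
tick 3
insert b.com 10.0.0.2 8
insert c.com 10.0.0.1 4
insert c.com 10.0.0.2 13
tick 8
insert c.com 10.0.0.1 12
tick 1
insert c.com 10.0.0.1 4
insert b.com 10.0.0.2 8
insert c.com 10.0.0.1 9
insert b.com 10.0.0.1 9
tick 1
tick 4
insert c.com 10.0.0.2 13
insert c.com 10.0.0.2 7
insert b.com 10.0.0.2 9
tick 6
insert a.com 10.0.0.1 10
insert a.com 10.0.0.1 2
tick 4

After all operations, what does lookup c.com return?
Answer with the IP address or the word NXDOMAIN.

Answer: NXDOMAIN

Derivation:
Op 1: tick 7 -> clock=7.
Op 2: tick 6 -> clock=13.
Op 3: tick 5 -> clock=18.
Op 4: insert c.com -> 10.0.0.2 (expiry=18+3=21). clock=18
Op 5: tick 5 -> clock=23. purged={c.com}
Op 6: tick 3 -> clock=26.
Op 7: insert b.com -> 10.0.0.2 (expiry=26+8=34). clock=26
Op 8: insert c.com -> 10.0.0.1 (expiry=26+4=30). clock=26
Op 9: insert c.com -> 10.0.0.2 (expiry=26+13=39). clock=26
Op 10: tick 8 -> clock=34. purged={b.com}
Op 11: insert c.com -> 10.0.0.1 (expiry=34+12=46). clock=34
Op 12: tick 1 -> clock=35.
Op 13: insert c.com -> 10.0.0.1 (expiry=35+4=39). clock=35
Op 14: insert b.com -> 10.0.0.2 (expiry=35+8=43). clock=35
Op 15: insert c.com -> 10.0.0.1 (expiry=35+9=44). clock=35
Op 16: insert b.com -> 10.0.0.1 (expiry=35+9=44). clock=35
Op 17: tick 1 -> clock=36.
Op 18: tick 4 -> clock=40.
Op 19: insert c.com -> 10.0.0.2 (expiry=40+13=53). clock=40
Op 20: insert c.com -> 10.0.0.2 (expiry=40+7=47). clock=40
Op 21: insert b.com -> 10.0.0.2 (expiry=40+9=49). clock=40
Op 22: tick 6 -> clock=46.
Op 23: insert a.com -> 10.0.0.1 (expiry=46+10=56). clock=46
Op 24: insert a.com -> 10.0.0.1 (expiry=46+2=48). clock=46
Op 25: tick 4 -> clock=50. purged={a.com,b.com,c.com}
lookup c.com: not in cache (expired or never inserted)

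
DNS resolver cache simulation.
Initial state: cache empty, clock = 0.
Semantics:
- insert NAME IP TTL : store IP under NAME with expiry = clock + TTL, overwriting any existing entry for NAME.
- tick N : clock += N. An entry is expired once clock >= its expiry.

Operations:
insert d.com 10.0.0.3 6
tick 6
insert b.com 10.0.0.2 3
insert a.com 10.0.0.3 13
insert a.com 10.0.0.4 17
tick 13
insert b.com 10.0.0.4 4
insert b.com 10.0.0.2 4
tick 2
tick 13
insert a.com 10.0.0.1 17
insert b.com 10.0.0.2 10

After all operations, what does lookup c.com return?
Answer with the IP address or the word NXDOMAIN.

Answer: NXDOMAIN

Derivation:
Op 1: insert d.com -> 10.0.0.3 (expiry=0+6=6). clock=0
Op 2: tick 6 -> clock=6. purged={d.com}
Op 3: insert b.com -> 10.0.0.2 (expiry=6+3=9). clock=6
Op 4: insert a.com -> 10.0.0.3 (expiry=6+13=19). clock=6
Op 5: insert a.com -> 10.0.0.4 (expiry=6+17=23). clock=6
Op 6: tick 13 -> clock=19. purged={b.com}
Op 7: insert b.com -> 10.0.0.4 (expiry=19+4=23). clock=19
Op 8: insert b.com -> 10.0.0.2 (expiry=19+4=23). clock=19
Op 9: tick 2 -> clock=21.
Op 10: tick 13 -> clock=34. purged={a.com,b.com}
Op 11: insert a.com -> 10.0.0.1 (expiry=34+17=51). clock=34
Op 12: insert b.com -> 10.0.0.2 (expiry=34+10=44). clock=34
lookup c.com: not in cache (expired or never inserted)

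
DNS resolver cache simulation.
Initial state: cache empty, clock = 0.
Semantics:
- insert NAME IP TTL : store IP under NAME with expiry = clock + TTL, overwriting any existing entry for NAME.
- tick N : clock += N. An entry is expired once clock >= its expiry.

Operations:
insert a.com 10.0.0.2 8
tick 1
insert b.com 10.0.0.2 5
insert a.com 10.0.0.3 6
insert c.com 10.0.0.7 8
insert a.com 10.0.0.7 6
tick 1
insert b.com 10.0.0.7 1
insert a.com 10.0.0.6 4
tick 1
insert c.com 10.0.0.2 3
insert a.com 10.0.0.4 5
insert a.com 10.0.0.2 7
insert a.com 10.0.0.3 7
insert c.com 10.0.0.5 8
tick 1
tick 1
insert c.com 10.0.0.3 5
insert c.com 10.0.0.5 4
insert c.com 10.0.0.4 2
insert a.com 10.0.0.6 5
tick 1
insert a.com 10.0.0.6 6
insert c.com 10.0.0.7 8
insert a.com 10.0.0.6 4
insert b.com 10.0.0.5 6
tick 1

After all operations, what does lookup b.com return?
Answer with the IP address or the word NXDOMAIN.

Op 1: insert a.com -> 10.0.0.2 (expiry=0+8=8). clock=0
Op 2: tick 1 -> clock=1.
Op 3: insert b.com -> 10.0.0.2 (expiry=1+5=6). clock=1
Op 4: insert a.com -> 10.0.0.3 (expiry=1+6=7). clock=1
Op 5: insert c.com -> 10.0.0.7 (expiry=1+8=9). clock=1
Op 6: insert a.com -> 10.0.0.7 (expiry=1+6=7). clock=1
Op 7: tick 1 -> clock=2.
Op 8: insert b.com -> 10.0.0.7 (expiry=2+1=3). clock=2
Op 9: insert a.com -> 10.0.0.6 (expiry=2+4=6). clock=2
Op 10: tick 1 -> clock=3. purged={b.com}
Op 11: insert c.com -> 10.0.0.2 (expiry=3+3=6). clock=3
Op 12: insert a.com -> 10.0.0.4 (expiry=3+5=8). clock=3
Op 13: insert a.com -> 10.0.0.2 (expiry=3+7=10). clock=3
Op 14: insert a.com -> 10.0.0.3 (expiry=3+7=10). clock=3
Op 15: insert c.com -> 10.0.0.5 (expiry=3+8=11). clock=3
Op 16: tick 1 -> clock=4.
Op 17: tick 1 -> clock=5.
Op 18: insert c.com -> 10.0.0.3 (expiry=5+5=10). clock=5
Op 19: insert c.com -> 10.0.0.5 (expiry=5+4=9). clock=5
Op 20: insert c.com -> 10.0.0.4 (expiry=5+2=7). clock=5
Op 21: insert a.com -> 10.0.0.6 (expiry=5+5=10). clock=5
Op 22: tick 1 -> clock=6.
Op 23: insert a.com -> 10.0.0.6 (expiry=6+6=12). clock=6
Op 24: insert c.com -> 10.0.0.7 (expiry=6+8=14). clock=6
Op 25: insert a.com -> 10.0.0.6 (expiry=6+4=10). clock=6
Op 26: insert b.com -> 10.0.0.5 (expiry=6+6=12). clock=6
Op 27: tick 1 -> clock=7.
lookup b.com: present, ip=10.0.0.5 expiry=12 > clock=7

Answer: 10.0.0.5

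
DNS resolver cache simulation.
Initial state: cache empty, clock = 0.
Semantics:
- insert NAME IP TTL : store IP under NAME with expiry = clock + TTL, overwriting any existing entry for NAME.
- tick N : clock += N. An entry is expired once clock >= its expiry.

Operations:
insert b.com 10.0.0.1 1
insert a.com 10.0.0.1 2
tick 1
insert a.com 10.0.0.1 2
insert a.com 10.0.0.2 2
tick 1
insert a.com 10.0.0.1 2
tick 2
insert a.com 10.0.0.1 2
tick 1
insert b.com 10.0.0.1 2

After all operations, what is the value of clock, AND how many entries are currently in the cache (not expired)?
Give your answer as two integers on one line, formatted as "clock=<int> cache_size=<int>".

Answer: clock=5 cache_size=2

Derivation:
Op 1: insert b.com -> 10.0.0.1 (expiry=0+1=1). clock=0
Op 2: insert a.com -> 10.0.0.1 (expiry=0+2=2). clock=0
Op 3: tick 1 -> clock=1. purged={b.com}
Op 4: insert a.com -> 10.0.0.1 (expiry=1+2=3). clock=1
Op 5: insert a.com -> 10.0.0.2 (expiry=1+2=3). clock=1
Op 6: tick 1 -> clock=2.
Op 7: insert a.com -> 10.0.0.1 (expiry=2+2=4). clock=2
Op 8: tick 2 -> clock=4. purged={a.com}
Op 9: insert a.com -> 10.0.0.1 (expiry=4+2=6). clock=4
Op 10: tick 1 -> clock=5.
Op 11: insert b.com -> 10.0.0.1 (expiry=5+2=7). clock=5
Final clock = 5
Final cache (unexpired): {a.com,b.com} -> size=2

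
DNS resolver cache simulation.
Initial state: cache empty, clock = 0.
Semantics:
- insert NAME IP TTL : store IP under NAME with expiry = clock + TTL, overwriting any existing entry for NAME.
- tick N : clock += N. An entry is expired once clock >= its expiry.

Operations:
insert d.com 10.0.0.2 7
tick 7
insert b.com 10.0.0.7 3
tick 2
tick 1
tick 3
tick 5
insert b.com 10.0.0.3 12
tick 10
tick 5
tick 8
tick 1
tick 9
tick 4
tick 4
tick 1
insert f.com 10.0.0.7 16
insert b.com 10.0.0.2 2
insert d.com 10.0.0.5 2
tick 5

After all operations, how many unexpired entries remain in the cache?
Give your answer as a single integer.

Answer: 1

Derivation:
Op 1: insert d.com -> 10.0.0.2 (expiry=0+7=7). clock=0
Op 2: tick 7 -> clock=7. purged={d.com}
Op 3: insert b.com -> 10.0.0.7 (expiry=7+3=10). clock=7
Op 4: tick 2 -> clock=9.
Op 5: tick 1 -> clock=10. purged={b.com}
Op 6: tick 3 -> clock=13.
Op 7: tick 5 -> clock=18.
Op 8: insert b.com -> 10.0.0.3 (expiry=18+12=30). clock=18
Op 9: tick 10 -> clock=28.
Op 10: tick 5 -> clock=33. purged={b.com}
Op 11: tick 8 -> clock=41.
Op 12: tick 1 -> clock=42.
Op 13: tick 9 -> clock=51.
Op 14: tick 4 -> clock=55.
Op 15: tick 4 -> clock=59.
Op 16: tick 1 -> clock=60.
Op 17: insert f.com -> 10.0.0.7 (expiry=60+16=76). clock=60
Op 18: insert b.com -> 10.0.0.2 (expiry=60+2=62). clock=60
Op 19: insert d.com -> 10.0.0.5 (expiry=60+2=62). clock=60
Op 20: tick 5 -> clock=65. purged={b.com,d.com}
Final cache (unexpired): {f.com} -> size=1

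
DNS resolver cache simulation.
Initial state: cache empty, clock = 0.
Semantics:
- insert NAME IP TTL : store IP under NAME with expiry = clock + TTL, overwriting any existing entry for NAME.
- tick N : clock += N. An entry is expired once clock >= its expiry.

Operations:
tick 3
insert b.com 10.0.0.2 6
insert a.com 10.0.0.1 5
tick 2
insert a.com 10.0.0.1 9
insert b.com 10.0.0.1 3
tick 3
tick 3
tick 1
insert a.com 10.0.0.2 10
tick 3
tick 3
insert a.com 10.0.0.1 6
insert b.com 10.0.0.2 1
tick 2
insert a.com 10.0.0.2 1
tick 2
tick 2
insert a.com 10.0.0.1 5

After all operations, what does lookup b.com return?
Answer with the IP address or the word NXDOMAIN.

Answer: NXDOMAIN

Derivation:
Op 1: tick 3 -> clock=3.
Op 2: insert b.com -> 10.0.0.2 (expiry=3+6=9). clock=3
Op 3: insert a.com -> 10.0.0.1 (expiry=3+5=8). clock=3
Op 4: tick 2 -> clock=5.
Op 5: insert a.com -> 10.0.0.1 (expiry=5+9=14). clock=5
Op 6: insert b.com -> 10.0.0.1 (expiry=5+3=8). clock=5
Op 7: tick 3 -> clock=8. purged={b.com}
Op 8: tick 3 -> clock=11.
Op 9: tick 1 -> clock=12.
Op 10: insert a.com -> 10.0.0.2 (expiry=12+10=22). clock=12
Op 11: tick 3 -> clock=15.
Op 12: tick 3 -> clock=18.
Op 13: insert a.com -> 10.0.0.1 (expiry=18+6=24). clock=18
Op 14: insert b.com -> 10.0.0.2 (expiry=18+1=19). clock=18
Op 15: tick 2 -> clock=20. purged={b.com}
Op 16: insert a.com -> 10.0.0.2 (expiry=20+1=21). clock=20
Op 17: tick 2 -> clock=22. purged={a.com}
Op 18: tick 2 -> clock=24.
Op 19: insert a.com -> 10.0.0.1 (expiry=24+5=29). clock=24
lookup b.com: not in cache (expired or never inserted)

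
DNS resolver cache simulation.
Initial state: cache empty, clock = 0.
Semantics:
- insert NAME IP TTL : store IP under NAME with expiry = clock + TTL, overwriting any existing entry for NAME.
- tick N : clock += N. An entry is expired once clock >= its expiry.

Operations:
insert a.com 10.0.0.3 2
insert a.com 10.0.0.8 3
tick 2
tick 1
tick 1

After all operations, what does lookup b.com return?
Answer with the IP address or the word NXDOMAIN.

Op 1: insert a.com -> 10.0.0.3 (expiry=0+2=2). clock=0
Op 2: insert a.com -> 10.0.0.8 (expiry=0+3=3). clock=0
Op 3: tick 2 -> clock=2.
Op 4: tick 1 -> clock=3. purged={a.com}
Op 5: tick 1 -> clock=4.
lookup b.com: not in cache (expired or never inserted)

Answer: NXDOMAIN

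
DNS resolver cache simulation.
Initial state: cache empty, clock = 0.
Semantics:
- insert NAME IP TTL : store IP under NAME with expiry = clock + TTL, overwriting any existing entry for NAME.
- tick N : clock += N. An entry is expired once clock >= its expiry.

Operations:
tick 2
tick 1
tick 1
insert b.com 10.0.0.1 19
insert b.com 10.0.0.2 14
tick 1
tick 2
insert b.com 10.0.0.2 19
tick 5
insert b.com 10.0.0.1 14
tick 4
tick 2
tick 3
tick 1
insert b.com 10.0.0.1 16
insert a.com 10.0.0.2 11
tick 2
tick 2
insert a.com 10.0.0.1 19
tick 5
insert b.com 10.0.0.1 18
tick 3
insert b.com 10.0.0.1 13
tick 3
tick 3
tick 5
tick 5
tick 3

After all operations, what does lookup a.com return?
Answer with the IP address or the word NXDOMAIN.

Op 1: tick 2 -> clock=2.
Op 2: tick 1 -> clock=3.
Op 3: tick 1 -> clock=4.
Op 4: insert b.com -> 10.0.0.1 (expiry=4+19=23). clock=4
Op 5: insert b.com -> 10.0.0.2 (expiry=4+14=18). clock=4
Op 6: tick 1 -> clock=5.
Op 7: tick 2 -> clock=7.
Op 8: insert b.com -> 10.0.0.2 (expiry=7+19=26). clock=7
Op 9: tick 5 -> clock=12.
Op 10: insert b.com -> 10.0.0.1 (expiry=12+14=26). clock=12
Op 11: tick 4 -> clock=16.
Op 12: tick 2 -> clock=18.
Op 13: tick 3 -> clock=21.
Op 14: tick 1 -> clock=22.
Op 15: insert b.com -> 10.0.0.1 (expiry=22+16=38). clock=22
Op 16: insert a.com -> 10.0.0.2 (expiry=22+11=33). clock=22
Op 17: tick 2 -> clock=24.
Op 18: tick 2 -> clock=26.
Op 19: insert a.com -> 10.0.0.1 (expiry=26+19=45). clock=26
Op 20: tick 5 -> clock=31.
Op 21: insert b.com -> 10.0.0.1 (expiry=31+18=49). clock=31
Op 22: tick 3 -> clock=34.
Op 23: insert b.com -> 10.0.0.1 (expiry=34+13=47). clock=34
Op 24: tick 3 -> clock=37.
Op 25: tick 3 -> clock=40.
Op 26: tick 5 -> clock=45. purged={a.com}
Op 27: tick 5 -> clock=50. purged={b.com}
Op 28: tick 3 -> clock=53.
lookup a.com: not in cache (expired or never inserted)

Answer: NXDOMAIN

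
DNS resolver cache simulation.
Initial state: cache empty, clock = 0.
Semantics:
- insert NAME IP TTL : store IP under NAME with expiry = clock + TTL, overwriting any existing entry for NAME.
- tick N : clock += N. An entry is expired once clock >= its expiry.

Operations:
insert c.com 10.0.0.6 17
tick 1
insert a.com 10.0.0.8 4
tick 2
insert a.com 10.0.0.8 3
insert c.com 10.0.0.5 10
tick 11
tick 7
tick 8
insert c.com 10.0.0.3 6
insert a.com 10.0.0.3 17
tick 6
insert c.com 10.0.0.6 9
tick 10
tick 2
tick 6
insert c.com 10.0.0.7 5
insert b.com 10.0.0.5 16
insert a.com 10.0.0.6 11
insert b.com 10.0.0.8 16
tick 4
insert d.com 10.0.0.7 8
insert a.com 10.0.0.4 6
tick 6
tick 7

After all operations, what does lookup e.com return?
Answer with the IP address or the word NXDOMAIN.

Op 1: insert c.com -> 10.0.0.6 (expiry=0+17=17). clock=0
Op 2: tick 1 -> clock=1.
Op 3: insert a.com -> 10.0.0.8 (expiry=1+4=5). clock=1
Op 4: tick 2 -> clock=3.
Op 5: insert a.com -> 10.0.0.8 (expiry=3+3=6). clock=3
Op 6: insert c.com -> 10.0.0.5 (expiry=3+10=13). clock=3
Op 7: tick 11 -> clock=14. purged={a.com,c.com}
Op 8: tick 7 -> clock=21.
Op 9: tick 8 -> clock=29.
Op 10: insert c.com -> 10.0.0.3 (expiry=29+6=35). clock=29
Op 11: insert a.com -> 10.0.0.3 (expiry=29+17=46). clock=29
Op 12: tick 6 -> clock=35. purged={c.com}
Op 13: insert c.com -> 10.0.0.6 (expiry=35+9=44). clock=35
Op 14: tick 10 -> clock=45. purged={c.com}
Op 15: tick 2 -> clock=47. purged={a.com}
Op 16: tick 6 -> clock=53.
Op 17: insert c.com -> 10.0.0.7 (expiry=53+5=58). clock=53
Op 18: insert b.com -> 10.0.0.5 (expiry=53+16=69). clock=53
Op 19: insert a.com -> 10.0.0.6 (expiry=53+11=64). clock=53
Op 20: insert b.com -> 10.0.0.8 (expiry=53+16=69). clock=53
Op 21: tick 4 -> clock=57.
Op 22: insert d.com -> 10.0.0.7 (expiry=57+8=65). clock=57
Op 23: insert a.com -> 10.0.0.4 (expiry=57+6=63). clock=57
Op 24: tick 6 -> clock=63. purged={a.com,c.com}
Op 25: tick 7 -> clock=70. purged={b.com,d.com}
lookup e.com: not in cache (expired or never inserted)

Answer: NXDOMAIN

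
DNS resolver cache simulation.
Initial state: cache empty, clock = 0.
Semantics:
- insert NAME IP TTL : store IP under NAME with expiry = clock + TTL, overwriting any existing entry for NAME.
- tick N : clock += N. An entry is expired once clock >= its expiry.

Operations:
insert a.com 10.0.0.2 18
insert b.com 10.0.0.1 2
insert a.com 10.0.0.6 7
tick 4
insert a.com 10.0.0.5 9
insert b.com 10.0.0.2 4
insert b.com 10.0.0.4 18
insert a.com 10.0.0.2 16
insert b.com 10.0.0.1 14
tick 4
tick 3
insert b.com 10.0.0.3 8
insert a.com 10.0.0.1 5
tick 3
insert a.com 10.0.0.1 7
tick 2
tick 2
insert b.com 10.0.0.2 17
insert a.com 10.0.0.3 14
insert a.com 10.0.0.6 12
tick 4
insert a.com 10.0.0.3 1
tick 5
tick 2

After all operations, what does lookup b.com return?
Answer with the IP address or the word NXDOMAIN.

Op 1: insert a.com -> 10.0.0.2 (expiry=0+18=18). clock=0
Op 2: insert b.com -> 10.0.0.1 (expiry=0+2=2). clock=0
Op 3: insert a.com -> 10.0.0.6 (expiry=0+7=7). clock=0
Op 4: tick 4 -> clock=4. purged={b.com}
Op 5: insert a.com -> 10.0.0.5 (expiry=4+9=13). clock=4
Op 6: insert b.com -> 10.0.0.2 (expiry=4+4=8). clock=4
Op 7: insert b.com -> 10.0.0.4 (expiry=4+18=22). clock=4
Op 8: insert a.com -> 10.0.0.2 (expiry=4+16=20). clock=4
Op 9: insert b.com -> 10.0.0.1 (expiry=4+14=18). clock=4
Op 10: tick 4 -> clock=8.
Op 11: tick 3 -> clock=11.
Op 12: insert b.com -> 10.0.0.3 (expiry=11+8=19). clock=11
Op 13: insert a.com -> 10.0.0.1 (expiry=11+5=16). clock=11
Op 14: tick 3 -> clock=14.
Op 15: insert a.com -> 10.0.0.1 (expiry=14+7=21). clock=14
Op 16: tick 2 -> clock=16.
Op 17: tick 2 -> clock=18.
Op 18: insert b.com -> 10.0.0.2 (expiry=18+17=35). clock=18
Op 19: insert a.com -> 10.0.0.3 (expiry=18+14=32). clock=18
Op 20: insert a.com -> 10.0.0.6 (expiry=18+12=30). clock=18
Op 21: tick 4 -> clock=22.
Op 22: insert a.com -> 10.0.0.3 (expiry=22+1=23). clock=22
Op 23: tick 5 -> clock=27. purged={a.com}
Op 24: tick 2 -> clock=29.
lookup b.com: present, ip=10.0.0.2 expiry=35 > clock=29

Answer: 10.0.0.2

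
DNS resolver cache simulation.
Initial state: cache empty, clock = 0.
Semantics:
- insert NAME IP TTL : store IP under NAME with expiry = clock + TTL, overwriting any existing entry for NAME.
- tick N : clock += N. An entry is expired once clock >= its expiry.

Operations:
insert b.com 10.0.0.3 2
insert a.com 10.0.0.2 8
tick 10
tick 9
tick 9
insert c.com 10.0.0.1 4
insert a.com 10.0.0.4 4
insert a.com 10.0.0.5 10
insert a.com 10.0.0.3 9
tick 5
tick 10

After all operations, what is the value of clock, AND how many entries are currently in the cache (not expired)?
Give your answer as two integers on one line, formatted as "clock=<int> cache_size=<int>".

Answer: clock=43 cache_size=0

Derivation:
Op 1: insert b.com -> 10.0.0.3 (expiry=0+2=2). clock=0
Op 2: insert a.com -> 10.0.0.2 (expiry=0+8=8). clock=0
Op 3: tick 10 -> clock=10. purged={a.com,b.com}
Op 4: tick 9 -> clock=19.
Op 5: tick 9 -> clock=28.
Op 6: insert c.com -> 10.0.0.1 (expiry=28+4=32). clock=28
Op 7: insert a.com -> 10.0.0.4 (expiry=28+4=32). clock=28
Op 8: insert a.com -> 10.0.0.5 (expiry=28+10=38). clock=28
Op 9: insert a.com -> 10.0.0.3 (expiry=28+9=37). clock=28
Op 10: tick 5 -> clock=33. purged={c.com}
Op 11: tick 10 -> clock=43. purged={a.com}
Final clock = 43
Final cache (unexpired): {} -> size=0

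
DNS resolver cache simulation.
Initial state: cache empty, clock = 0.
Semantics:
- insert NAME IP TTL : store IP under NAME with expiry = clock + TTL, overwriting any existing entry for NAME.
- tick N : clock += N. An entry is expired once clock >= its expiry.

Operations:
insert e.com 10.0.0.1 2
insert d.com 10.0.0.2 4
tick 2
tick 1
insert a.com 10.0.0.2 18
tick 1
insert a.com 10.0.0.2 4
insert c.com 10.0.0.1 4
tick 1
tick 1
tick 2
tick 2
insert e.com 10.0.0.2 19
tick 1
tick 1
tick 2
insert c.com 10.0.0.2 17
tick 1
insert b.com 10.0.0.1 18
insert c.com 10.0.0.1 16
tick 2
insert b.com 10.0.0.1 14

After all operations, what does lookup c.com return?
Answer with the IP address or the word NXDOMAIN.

Answer: 10.0.0.1

Derivation:
Op 1: insert e.com -> 10.0.0.1 (expiry=0+2=2). clock=0
Op 2: insert d.com -> 10.0.0.2 (expiry=0+4=4). clock=0
Op 3: tick 2 -> clock=2. purged={e.com}
Op 4: tick 1 -> clock=3.
Op 5: insert a.com -> 10.0.0.2 (expiry=3+18=21). clock=3
Op 6: tick 1 -> clock=4. purged={d.com}
Op 7: insert a.com -> 10.0.0.2 (expiry=4+4=8). clock=4
Op 8: insert c.com -> 10.0.0.1 (expiry=4+4=8). clock=4
Op 9: tick 1 -> clock=5.
Op 10: tick 1 -> clock=6.
Op 11: tick 2 -> clock=8. purged={a.com,c.com}
Op 12: tick 2 -> clock=10.
Op 13: insert e.com -> 10.0.0.2 (expiry=10+19=29). clock=10
Op 14: tick 1 -> clock=11.
Op 15: tick 1 -> clock=12.
Op 16: tick 2 -> clock=14.
Op 17: insert c.com -> 10.0.0.2 (expiry=14+17=31). clock=14
Op 18: tick 1 -> clock=15.
Op 19: insert b.com -> 10.0.0.1 (expiry=15+18=33). clock=15
Op 20: insert c.com -> 10.0.0.1 (expiry=15+16=31). clock=15
Op 21: tick 2 -> clock=17.
Op 22: insert b.com -> 10.0.0.1 (expiry=17+14=31). clock=17
lookup c.com: present, ip=10.0.0.1 expiry=31 > clock=17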